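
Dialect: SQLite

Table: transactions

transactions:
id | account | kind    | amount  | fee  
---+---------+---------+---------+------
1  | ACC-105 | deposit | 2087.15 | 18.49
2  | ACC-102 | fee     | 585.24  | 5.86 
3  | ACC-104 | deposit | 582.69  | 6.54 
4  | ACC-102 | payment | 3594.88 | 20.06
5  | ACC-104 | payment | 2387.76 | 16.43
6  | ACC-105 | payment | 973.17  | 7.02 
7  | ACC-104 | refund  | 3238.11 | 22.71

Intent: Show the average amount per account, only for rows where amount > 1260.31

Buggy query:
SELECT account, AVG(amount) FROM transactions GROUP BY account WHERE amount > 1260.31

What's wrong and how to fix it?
Bug: Row-level WHERE must come before GROUP BY in the clause order

Fix: Move the WHERE clause before GROUP BY

Corrected query:
SELECT account, AVG(amount) FROM transactions WHERE amount > 1260.31 GROUP BY account

Result:
account | AVG(amount)
--------+------------
ACC-102 | 3594.88    
ACC-104 | 2812.935   
ACC-105 | 2087.15    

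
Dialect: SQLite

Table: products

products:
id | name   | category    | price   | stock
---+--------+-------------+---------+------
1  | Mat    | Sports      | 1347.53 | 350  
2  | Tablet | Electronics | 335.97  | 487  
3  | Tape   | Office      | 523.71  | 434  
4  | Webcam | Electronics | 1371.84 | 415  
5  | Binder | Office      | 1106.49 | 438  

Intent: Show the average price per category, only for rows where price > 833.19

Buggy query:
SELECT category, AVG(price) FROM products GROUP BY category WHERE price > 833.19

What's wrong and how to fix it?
Bug: WHERE cannot follow GROUP BY

Fix: Place WHERE between FROM and GROUP BY

Corrected query:
SELECT category, AVG(price) FROM products WHERE price > 833.19 GROUP BY category

Result:
category    | AVG(price)
------------+-----------
Electronics | 1371.84   
Office      | 1106.49   
Sports      | 1347.53   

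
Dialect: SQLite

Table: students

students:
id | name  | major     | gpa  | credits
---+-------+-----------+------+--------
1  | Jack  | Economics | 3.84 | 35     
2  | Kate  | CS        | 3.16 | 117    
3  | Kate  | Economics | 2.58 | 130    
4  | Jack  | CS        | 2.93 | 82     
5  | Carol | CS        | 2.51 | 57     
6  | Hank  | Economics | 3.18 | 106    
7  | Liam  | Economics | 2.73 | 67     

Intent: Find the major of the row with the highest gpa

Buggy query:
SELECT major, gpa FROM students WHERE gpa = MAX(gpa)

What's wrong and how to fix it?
Bug: MAX(gpa) is an aggregate and cannot be used directly in WHERE

Fix: Use a subquery: WHERE gpa = (SELECT MAX(gpa) FROM students)

Corrected query:
SELECT major, gpa FROM students WHERE gpa = (SELECT MAX(gpa) FROM students)

Result:
major     | gpa 
----------+-----
Economics | 3.84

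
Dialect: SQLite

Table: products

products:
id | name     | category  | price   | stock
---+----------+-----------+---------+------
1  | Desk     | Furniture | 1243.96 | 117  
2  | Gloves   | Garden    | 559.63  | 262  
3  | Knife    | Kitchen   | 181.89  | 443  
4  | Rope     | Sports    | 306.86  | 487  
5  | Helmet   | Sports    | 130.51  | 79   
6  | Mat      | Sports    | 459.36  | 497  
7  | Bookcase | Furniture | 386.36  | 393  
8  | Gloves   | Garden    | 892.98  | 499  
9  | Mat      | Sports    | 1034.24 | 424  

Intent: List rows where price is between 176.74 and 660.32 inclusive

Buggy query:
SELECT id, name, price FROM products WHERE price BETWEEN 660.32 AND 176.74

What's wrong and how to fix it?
Bug: The bounds are reversed; BETWEEN a AND b requires a <= b to match anything

Fix: Write BETWEEN 176.74 AND 660.32

Corrected query:
SELECT id, name, price FROM products WHERE price BETWEEN 176.74 AND 660.32

Result:
id | name     | price 
---+----------+-------
2  | Gloves   | 559.63
3  | Knife    | 181.89
4  | Rope     | 306.86
6  | Mat      | 459.36
7  | Bookcase | 386.36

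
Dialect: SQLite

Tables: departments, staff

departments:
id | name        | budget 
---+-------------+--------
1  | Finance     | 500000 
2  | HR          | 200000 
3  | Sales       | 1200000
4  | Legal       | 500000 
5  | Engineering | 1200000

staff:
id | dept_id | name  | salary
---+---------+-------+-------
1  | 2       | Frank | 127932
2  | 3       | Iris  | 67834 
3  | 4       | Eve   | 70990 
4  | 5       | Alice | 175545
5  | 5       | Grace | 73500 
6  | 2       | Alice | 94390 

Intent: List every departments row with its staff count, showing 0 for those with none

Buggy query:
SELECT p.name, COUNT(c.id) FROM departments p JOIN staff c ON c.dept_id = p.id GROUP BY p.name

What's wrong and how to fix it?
Bug: An inner join excludes parents with zero children

Fix: Switch to LEFT JOIN to retain unmatched parent rows

Corrected query:
SELECT p.name, COUNT(c.id) FROM departments p LEFT JOIN staff c ON c.dept_id = p.id GROUP BY p.name

Result:
name        | COUNT(c.id)
------------+------------
Engineering | 2          
Finance     | 0          
HR          | 2          
Legal       | 1          
Sales       | 1          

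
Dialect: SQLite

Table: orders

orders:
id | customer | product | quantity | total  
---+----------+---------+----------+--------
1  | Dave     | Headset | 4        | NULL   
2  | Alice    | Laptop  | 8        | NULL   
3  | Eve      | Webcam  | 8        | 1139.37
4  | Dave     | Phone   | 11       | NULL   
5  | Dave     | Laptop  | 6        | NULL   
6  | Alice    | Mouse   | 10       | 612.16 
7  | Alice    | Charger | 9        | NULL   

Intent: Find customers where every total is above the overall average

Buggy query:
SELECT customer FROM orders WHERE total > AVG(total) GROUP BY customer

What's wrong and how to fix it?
Bug: AVG() is an aggregate; it can't sit directly in WHERE

Fix: Compute the overall average in a scalar subquery and compare each group's MIN against it in HAVING

Corrected query:
SELECT customer FROM orders GROUP BY customer HAVING MIN(total) > (SELECT AVG(total) FROM orders)

Result:
customer
--------
Eve     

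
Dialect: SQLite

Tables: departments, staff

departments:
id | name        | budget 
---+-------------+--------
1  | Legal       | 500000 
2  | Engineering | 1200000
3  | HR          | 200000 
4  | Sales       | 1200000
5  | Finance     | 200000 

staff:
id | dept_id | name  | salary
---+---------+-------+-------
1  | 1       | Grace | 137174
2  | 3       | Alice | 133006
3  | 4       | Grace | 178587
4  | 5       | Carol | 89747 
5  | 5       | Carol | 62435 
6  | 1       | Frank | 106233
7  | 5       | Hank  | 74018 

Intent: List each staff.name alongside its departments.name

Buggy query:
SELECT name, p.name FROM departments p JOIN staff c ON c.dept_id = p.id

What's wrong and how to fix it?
Bug: 'name' exists in both joined tables, so the database can't tell which one is meant

Fix: Prefix ambiguous columns with the table alias

Corrected query:
SELECT c.name, p.name FROM departments p JOIN staff c ON c.dept_id = p.id

Result:
name  | name   
------+--------
Grace | Legal  
Alice | HR     
Grace | Sales  
Carol | Finance
Carol | Finance
Frank | Legal  
Hank  | Finance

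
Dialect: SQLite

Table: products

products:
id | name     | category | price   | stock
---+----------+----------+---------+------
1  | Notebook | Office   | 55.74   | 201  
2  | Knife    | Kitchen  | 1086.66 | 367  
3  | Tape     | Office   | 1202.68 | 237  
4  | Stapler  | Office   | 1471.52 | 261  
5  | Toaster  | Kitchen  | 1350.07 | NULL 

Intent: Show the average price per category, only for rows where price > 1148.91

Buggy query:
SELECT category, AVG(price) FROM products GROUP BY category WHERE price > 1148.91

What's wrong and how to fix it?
Bug: Row-level WHERE must come before GROUP BY in the clause order

Fix: Move the WHERE clause before GROUP BY

Corrected query:
SELECT category, AVG(price) FROM products WHERE price > 1148.91 GROUP BY category

Result:
category | AVG(price)
---------+-----------
Kitchen  | 1350.07   
Office   | 1337.1    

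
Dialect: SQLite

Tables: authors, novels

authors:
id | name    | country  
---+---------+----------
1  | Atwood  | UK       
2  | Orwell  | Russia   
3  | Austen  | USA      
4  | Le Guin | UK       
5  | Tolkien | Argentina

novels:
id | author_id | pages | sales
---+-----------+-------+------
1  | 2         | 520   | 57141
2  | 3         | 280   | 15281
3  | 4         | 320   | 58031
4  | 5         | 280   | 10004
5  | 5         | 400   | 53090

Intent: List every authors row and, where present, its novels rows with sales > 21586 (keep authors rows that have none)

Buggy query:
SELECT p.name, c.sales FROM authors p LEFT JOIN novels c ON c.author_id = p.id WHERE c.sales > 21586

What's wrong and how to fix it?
Bug: A WHERE condition on the right-hand table after LEFT JOIN drops unmatched parents

Fix: Put 'c.sales > 21586' in the JOIN's ON clause instead of WHERE

Corrected query:
SELECT p.name, c.sales FROM authors p LEFT JOIN novels c ON c.author_id = p.id AND c.sales > 21586

Result:
name    | sales
--------+------
Atwood  | NULL 
Orwell  | 57141
Austen  | NULL 
Le Guin | 58031
Tolkien | 53090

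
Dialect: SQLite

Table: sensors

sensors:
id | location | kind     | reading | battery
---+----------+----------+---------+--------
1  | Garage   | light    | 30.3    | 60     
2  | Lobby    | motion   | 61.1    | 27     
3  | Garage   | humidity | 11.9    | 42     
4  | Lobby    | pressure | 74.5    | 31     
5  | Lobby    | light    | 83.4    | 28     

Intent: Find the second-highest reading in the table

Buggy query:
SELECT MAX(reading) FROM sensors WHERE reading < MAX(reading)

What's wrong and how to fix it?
Bug: The inner MAX is an aggregate inside WHERE, which is not allowed

Fix: Put the inner MAX in a scalar subquery

Corrected query:
SELECT MAX(reading) FROM sensors WHERE reading < (SELECT MAX(reading) FROM sensors)

Result:
MAX(reading)
------------
74.5        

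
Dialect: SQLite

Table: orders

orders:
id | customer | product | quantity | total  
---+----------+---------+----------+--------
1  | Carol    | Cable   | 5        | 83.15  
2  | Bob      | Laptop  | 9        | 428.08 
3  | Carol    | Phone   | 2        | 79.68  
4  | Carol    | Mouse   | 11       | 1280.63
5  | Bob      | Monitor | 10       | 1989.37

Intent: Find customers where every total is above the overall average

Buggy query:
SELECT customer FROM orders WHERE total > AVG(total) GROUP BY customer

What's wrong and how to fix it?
Bug: WHERE evaluates per row before aggregation, so AVG() is unavailable

Fix: Use a subquery for AVG and a HAVING MIN(...) filter so the condition holds for every row in the group

Corrected query:
SELECT customer FROM orders GROUP BY customer HAVING MIN(total) > (SELECT AVG(total) FROM orders)

Result:
(no rows)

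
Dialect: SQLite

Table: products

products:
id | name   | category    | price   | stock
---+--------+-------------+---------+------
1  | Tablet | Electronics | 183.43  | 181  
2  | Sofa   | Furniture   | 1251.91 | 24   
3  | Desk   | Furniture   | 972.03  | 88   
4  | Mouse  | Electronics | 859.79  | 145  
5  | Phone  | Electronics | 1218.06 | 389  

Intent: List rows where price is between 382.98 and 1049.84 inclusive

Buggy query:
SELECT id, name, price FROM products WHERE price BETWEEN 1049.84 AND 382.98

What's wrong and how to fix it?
Bug: BETWEEN expects the lower bound first; with 1049.84 AND 382.98 the range is empty

Fix: Write BETWEEN 382.98 AND 1049.84

Corrected query:
SELECT id, name, price FROM products WHERE price BETWEEN 382.98 AND 1049.84

Result:
id | name  | price 
---+-------+-------
3  | Desk  | 972.03
4  | Mouse | 859.79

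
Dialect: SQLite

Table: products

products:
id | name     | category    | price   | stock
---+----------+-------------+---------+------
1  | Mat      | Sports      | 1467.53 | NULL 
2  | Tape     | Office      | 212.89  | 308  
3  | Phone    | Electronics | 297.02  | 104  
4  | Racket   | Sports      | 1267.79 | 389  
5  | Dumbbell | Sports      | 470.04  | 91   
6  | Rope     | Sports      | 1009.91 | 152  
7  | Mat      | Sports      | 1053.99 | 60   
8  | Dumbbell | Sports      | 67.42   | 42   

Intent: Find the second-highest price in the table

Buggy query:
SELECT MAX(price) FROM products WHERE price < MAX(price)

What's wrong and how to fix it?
Bug: MAX(price) on the right of the comparison is an aggregate-in-WHERE error

Fix: Compute the overall MAX in a subquery, then take MAX of rows below it

Corrected query:
SELECT MAX(price) FROM products WHERE price < (SELECT MAX(price) FROM products)

Result:
MAX(price)
----------
1267.79   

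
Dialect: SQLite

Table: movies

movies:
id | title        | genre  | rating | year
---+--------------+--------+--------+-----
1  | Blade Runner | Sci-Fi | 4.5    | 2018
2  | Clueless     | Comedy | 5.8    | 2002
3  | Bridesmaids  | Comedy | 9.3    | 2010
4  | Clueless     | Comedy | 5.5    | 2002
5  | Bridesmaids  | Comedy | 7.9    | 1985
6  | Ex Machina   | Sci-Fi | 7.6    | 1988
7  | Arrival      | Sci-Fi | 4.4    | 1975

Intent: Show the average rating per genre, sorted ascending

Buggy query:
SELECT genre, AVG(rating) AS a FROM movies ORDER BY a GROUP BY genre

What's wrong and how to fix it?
Bug: GROUP BY must precede ORDER BY

Fix: Move ORDER BY to the end, after GROUP BY

Corrected query:
SELECT genre, AVG(rating) AS a FROM movies GROUP BY genre ORDER BY a

Result:
genre  | a    
-------+------
Sci-Fi | 5.5  
Comedy | 7.125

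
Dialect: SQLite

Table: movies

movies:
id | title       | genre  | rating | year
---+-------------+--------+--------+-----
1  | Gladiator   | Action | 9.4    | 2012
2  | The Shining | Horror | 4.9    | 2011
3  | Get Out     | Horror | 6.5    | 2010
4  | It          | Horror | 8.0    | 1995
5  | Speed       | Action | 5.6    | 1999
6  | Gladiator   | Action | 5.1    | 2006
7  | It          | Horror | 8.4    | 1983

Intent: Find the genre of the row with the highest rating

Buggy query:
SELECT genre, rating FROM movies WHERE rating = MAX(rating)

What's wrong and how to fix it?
Bug: WHERE is evaluated per row; an aggregate over the whole table isn't defined there

Fix: Wrap MAX in a scalar subquery so WHERE compares against a single value

Corrected query:
SELECT genre, rating FROM movies WHERE rating = (SELECT MAX(rating) FROM movies)

Result:
genre  | rating
-------+-------
Action | 9.4   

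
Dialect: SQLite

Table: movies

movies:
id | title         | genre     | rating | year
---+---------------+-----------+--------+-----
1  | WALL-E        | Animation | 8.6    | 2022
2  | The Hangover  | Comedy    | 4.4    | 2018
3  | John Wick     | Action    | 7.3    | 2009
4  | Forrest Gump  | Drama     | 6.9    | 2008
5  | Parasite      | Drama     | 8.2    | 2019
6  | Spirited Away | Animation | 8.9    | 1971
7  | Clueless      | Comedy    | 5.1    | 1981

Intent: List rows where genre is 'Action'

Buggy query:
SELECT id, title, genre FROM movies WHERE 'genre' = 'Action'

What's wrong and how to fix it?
Bug: 'genre' in single quotes is a string literal, not the column; the comparison is literal-vs-literal and never true

Fix: Reference the column as genre without single quotes

Corrected query:
SELECT id, title, genre FROM movies WHERE genre = 'Action'

Result:
id | title     | genre 
---+-----------+-------
3  | John Wick | Action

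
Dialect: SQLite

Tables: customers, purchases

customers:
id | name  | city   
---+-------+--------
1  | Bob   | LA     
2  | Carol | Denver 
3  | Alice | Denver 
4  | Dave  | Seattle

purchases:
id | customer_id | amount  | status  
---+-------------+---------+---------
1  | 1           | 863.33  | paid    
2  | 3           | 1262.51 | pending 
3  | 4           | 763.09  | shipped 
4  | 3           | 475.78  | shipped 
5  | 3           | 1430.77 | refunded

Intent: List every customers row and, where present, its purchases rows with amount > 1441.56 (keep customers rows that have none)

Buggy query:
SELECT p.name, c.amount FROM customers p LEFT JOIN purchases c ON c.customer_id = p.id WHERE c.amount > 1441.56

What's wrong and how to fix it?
Bug: Filtering c.amount in WHERE discards the NULL rows produced by LEFT JOIN, turning it into an inner join

Fix: Move the right-table condition into the ON clause so unmatched parents are kept

Corrected query:
SELECT p.name, c.amount FROM customers p LEFT JOIN purchases c ON c.customer_id = p.id AND c.amount > 1441.56

Result:
name  | amount
------+-------
Bob   | NULL  
Carol | NULL  
Alice | NULL  
Dave  | NULL  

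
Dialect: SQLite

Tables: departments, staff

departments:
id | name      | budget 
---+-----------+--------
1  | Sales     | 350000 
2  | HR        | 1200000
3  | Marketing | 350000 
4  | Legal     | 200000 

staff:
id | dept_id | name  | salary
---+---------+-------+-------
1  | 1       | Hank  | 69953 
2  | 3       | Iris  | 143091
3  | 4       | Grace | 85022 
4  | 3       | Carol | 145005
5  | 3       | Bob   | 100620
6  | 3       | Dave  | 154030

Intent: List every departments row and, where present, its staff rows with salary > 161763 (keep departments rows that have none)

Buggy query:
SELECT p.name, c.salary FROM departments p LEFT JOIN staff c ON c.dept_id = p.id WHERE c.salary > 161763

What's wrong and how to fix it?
Bug: A WHERE condition on the right-hand table after LEFT JOIN drops unmatched parents

Fix: Put 'c.salary > 161763' in the JOIN's ON clause instead of WHERE

Corrected query:
SELECT p.name, c.salary FROM departments p LEFT JOIN staff c ON c.dept_id = p.id AND c.salary > 161763

Result:
name      | salary
----------+-------
Sales     | NULL  
HR        | NULL  
Marketing | NULL  
Legal     | NULL  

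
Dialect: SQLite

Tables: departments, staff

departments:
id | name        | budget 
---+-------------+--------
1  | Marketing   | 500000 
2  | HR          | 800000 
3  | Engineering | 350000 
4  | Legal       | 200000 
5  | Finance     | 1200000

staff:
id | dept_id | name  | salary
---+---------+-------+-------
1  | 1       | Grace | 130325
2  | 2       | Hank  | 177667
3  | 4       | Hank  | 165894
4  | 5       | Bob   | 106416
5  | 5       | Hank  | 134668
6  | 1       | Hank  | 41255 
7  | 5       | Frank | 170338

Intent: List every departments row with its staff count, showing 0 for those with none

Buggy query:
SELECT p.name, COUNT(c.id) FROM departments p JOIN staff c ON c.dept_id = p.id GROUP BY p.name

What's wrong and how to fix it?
Bug: An inner join excludes parents with zero children

Fix: Switch to LEFT JOIN to retain unmatched parent rows

Corrected query:
SELECT p.name, COUNT(c.id) FROM departments p LEFT JOIN staff c ON c.dept_id = p.id GROUP BY p.name

Result:
name        | COUNT(c.id)
------------+------------
Engineering | 0          
Finance     | 3          
HR          | 1          
Legal       | 1          
Marketing   | 2          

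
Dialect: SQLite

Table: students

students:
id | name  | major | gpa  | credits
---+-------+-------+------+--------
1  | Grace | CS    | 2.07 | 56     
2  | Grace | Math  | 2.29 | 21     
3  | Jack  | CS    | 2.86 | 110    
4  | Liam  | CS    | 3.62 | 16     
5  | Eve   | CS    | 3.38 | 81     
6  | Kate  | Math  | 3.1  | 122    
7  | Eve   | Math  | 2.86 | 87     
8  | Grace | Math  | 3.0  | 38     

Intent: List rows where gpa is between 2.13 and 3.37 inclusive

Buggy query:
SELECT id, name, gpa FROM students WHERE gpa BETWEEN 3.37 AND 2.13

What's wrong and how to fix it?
Bug: BETWEEN expects the lower bound first; with 3.37 AND 2.13 the range is empty

Fix: Swap the bounds so the smaller value comes first

Corrected query:
SELECT id, name, gpa FROM students WHERE gpa BETWEEN 2.13 AND 3.37

Result:
id | name  | gpa 
---+-------+-----
2  | Grace | 2.29
3  | Jack  | 2.86
6  | Kate  | 3.1 
7  | Eve   | 2.86
8  | Grace | 3   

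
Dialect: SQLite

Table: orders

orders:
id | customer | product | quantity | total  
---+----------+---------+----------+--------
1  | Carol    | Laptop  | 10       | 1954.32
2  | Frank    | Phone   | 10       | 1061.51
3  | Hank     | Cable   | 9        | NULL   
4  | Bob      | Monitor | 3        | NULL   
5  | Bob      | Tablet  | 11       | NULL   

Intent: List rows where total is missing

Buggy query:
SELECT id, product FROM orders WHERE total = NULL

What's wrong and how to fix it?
Bug: Comparing to NULL with '=' never matches; NULL = NULL is unknown, not true

Fix: Replace '= NULL' with 'IS NULL'

Corrected query:
SELECT id, product FROM orders WHERE total IS NULL

Result:
id | product
---+--------
3  | Cable  
4  | Monitor
5  | Tablet 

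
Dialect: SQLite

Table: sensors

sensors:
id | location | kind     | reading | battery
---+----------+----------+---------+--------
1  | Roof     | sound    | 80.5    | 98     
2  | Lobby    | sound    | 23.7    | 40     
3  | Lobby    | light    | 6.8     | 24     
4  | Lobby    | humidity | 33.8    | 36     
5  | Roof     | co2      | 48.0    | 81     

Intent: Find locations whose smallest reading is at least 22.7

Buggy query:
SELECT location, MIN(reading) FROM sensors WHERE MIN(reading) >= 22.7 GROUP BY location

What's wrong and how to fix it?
Bug: Aggregates like MIN are computed per group after WHERE runs

Fix: Replace WHERE with HAVING after the GROUP BY

Corrected query:
SELECT location, MIN(reading) FROM sensors GROUP BY location HAVING MIN(reading) >= 22.7

Result:
location | MIN(reading)
---------+-------------
Roof     | 48          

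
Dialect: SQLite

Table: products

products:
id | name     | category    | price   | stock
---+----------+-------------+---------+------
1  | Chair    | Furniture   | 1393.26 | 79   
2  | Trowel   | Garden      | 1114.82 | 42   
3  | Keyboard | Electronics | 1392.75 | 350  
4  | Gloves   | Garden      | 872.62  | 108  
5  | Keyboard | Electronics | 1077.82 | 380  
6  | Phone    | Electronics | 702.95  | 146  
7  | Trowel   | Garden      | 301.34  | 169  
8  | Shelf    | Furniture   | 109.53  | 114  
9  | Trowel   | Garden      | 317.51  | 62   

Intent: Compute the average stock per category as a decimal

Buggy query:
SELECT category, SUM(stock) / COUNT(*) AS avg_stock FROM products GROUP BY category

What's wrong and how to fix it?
Bug: Both operands are integers, so '/' performs integer division and truncates

Fix: Multiply by 1.0 (or CAST to REAL) to force floating-point division

Corrected query:
SELECT category, SUM(stock) * 1.0 / COUNT(*) AS avg_stock FROM products GROUP BY category

Result:
category    | avg_stock
------------+----------
Electronics | 292      
Furniture   | 96.5     
Garden      | 95.25    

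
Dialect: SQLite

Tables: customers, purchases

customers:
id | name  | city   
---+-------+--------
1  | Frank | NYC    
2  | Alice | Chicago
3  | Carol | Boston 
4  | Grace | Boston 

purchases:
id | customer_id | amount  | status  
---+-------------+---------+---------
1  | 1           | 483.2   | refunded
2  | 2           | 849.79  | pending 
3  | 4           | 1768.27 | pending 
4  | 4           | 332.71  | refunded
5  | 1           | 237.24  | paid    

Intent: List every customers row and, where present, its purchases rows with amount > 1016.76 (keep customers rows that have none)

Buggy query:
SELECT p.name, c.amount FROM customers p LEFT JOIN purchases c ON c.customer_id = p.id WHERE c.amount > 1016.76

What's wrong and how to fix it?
Bug: A WHERE condition on the right-hand table after LEFT JOIN drops unmatched parents

Fix: Move the right-table condition into the ON clause so unmatched parents are kept

Corrected query:
SELECT p.name, c.amount FROM customers p LEFT JOIN purchases c ON c.customer_id = p.id AND c.amount > 1016.76

Result:
name  | amount 
------+--------
Frank | NULL   
Alice | NULL   
Carol | NULL   
Grace | 1768.27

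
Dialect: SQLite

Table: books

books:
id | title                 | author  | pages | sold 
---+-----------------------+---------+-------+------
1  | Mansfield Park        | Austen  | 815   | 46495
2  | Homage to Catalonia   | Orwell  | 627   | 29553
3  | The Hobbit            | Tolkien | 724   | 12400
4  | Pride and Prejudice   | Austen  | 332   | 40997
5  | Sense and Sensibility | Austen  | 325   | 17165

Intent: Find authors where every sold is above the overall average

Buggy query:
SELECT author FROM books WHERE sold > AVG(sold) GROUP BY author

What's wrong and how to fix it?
Bug: AVG() is an aggregate; it can't sit directly in WHERE

Fix: Use a subquery for AVG and a HAVING MIN(...) filter so the condition holds for every row in the group

Corrected query:
SELECT author FROM books GROUP BY author HAVING MIN(sold) > (SELECT AVG(sold) FROM books)

Result:
author
------
Orwell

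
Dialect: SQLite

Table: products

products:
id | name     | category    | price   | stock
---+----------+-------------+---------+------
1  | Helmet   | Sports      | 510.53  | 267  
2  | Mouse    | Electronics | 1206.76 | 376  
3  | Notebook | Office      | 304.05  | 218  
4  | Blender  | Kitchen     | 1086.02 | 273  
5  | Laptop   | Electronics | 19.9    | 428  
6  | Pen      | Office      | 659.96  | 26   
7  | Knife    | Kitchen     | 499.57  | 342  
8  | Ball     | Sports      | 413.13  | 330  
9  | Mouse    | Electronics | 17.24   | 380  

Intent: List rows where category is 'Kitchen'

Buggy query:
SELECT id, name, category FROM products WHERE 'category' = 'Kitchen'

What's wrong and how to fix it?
Bug: 'category' in single quotes is a string literal, not the column; the comparison is literal-vs-literal and never true

Fix: Reference the column as category without single quotes

Corrected query:
SELECT id, name, category FROM products WHERE category = 'Kitchen'

Result:
id | name    | category
---+---------+---------
4  | Blender | Kitchen 
7  | Knife   | Kitchen 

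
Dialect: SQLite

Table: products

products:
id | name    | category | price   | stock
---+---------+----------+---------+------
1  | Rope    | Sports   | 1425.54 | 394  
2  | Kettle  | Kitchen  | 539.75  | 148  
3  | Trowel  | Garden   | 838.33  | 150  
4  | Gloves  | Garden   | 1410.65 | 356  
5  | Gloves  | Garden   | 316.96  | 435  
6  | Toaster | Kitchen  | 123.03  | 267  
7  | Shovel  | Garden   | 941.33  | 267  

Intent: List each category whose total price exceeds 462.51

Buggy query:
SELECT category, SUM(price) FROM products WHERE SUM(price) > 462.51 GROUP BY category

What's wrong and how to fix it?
Bug: SUM(price) is an aggregate, but WHERE filters rows before aggregation

Fix: Move the aggregate condition to a HAVING clause

Corrected query:
SELECT category, SUM(price) FROM products GROUP BY category HAVING SUM(price) > 462.51

Result:
category | SUM(price)
---------+-----------
Garden   | 3507.27   
Kitchen  | 662.78    
Sports   | 1425.54   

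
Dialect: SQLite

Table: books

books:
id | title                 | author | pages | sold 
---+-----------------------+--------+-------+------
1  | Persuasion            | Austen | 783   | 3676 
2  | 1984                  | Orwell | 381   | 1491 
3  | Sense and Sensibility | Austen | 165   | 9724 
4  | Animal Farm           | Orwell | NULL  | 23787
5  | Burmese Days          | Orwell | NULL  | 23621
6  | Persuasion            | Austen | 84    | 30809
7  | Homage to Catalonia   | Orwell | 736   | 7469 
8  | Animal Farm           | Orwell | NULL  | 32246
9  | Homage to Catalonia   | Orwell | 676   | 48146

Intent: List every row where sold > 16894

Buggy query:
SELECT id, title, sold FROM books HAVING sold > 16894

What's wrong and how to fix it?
Bug: This is a non-aggregate query (no GROUP BY, no aggregates), so in SQLite the HAVING clause is invalid here; a row-level condition belongs in WHERE

Fix: Replace HAVING with WHERE since the condition applies to individual rows

Corrected query:
SELECT id, title, sold FROM books WHERE sold > 16894

Result:
id | title               | sold 
---+---------------------+------
4  | Animal Farm         | 23787
5  | Burmese Days        | 23621
6  | Persuasion          | 30809
8  | Animal Farm         | 32246
9  | Homage to Catalonia | 48146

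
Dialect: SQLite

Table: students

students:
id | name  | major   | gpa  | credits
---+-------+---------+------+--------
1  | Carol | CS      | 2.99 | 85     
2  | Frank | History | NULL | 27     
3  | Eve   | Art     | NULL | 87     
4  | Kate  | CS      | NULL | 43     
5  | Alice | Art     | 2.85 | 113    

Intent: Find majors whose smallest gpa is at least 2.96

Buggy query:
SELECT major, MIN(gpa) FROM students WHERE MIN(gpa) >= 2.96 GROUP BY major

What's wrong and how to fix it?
Bug: Aggregates like MIN are computed per group after WHERE runs

Fix: Use HAVING for the per-group MIN condition

Corrected query:
SELECT major, MIN(gpa) FROM students GROUP BY major HAVING MIN(gpa) >= 2.96

Result:
major | MIN(gpa)
------+---------
CS    | 2.99    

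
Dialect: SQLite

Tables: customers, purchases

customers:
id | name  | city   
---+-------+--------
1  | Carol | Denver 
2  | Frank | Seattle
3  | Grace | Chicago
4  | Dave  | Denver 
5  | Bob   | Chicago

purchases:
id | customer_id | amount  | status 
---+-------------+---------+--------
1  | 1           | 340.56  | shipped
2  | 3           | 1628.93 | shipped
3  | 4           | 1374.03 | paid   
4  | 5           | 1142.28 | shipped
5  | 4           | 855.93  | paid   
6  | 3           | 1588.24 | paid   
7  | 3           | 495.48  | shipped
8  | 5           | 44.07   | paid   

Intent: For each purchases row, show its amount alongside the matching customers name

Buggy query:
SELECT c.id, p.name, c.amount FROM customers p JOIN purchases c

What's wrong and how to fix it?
Bug: JOIN with no ON clause produces a cartesian product; every purchases row pairs with every customers row

Fix: Specify the join condition linking the foreign key to the parent id

Corrected query:
SELECT c.id, p.name, c.amount FROM customers p JOIN purchases c ON c.customer_id = p.id

Result:
id | name  | amount 
---+-------+--------
1  | Carol | 340.56 
2  | Grace | 1628.93
3  | Dave  | 1374.03
4  | Bob   | 1142.28
5  | Dave  | 855.93 
6  | Grace | 1588.24
7  | Grace | 495.48 
8  | Bob   | 44.07  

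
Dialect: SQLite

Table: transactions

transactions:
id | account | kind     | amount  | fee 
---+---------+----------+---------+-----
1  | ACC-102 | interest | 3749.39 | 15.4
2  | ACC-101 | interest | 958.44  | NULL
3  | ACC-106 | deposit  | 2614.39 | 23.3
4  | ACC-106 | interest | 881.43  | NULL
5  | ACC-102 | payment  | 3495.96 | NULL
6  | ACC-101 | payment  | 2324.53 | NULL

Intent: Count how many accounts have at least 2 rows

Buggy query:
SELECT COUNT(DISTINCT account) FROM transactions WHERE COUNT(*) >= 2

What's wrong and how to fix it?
Bug: COUNT(*) cannot appear in WHERE; the per-group count doesn't exist yet

Fix: Use a subquery that GROUPs and filters with HAVING, then count its rows

Corrected query:
SELECT COUNT(*) FROM (SELECT account FROM transactions GROUP BY account HAVING COUNT(*) >= 2)

Result:
COUNT(*)
--------
3       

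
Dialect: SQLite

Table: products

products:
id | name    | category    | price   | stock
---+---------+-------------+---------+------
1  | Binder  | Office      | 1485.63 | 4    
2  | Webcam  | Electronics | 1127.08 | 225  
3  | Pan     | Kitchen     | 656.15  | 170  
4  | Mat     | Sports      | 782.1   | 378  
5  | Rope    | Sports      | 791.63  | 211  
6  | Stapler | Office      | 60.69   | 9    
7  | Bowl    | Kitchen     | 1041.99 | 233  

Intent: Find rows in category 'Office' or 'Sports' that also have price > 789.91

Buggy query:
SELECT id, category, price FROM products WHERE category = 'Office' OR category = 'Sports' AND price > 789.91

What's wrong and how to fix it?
Bug: Without parentheses, AND is evaluated before OR, so the price filter only applies to the 'Sports' branch

Fix: Group the OR with parentheses (or use IN), then AND the threshold

Corrected query:
SELECT id, category, price FROM products WHERE (category = 'Office' OR category = 'Sports') AND price > 789.91

Result:
id | category | price  
---+----------+--------
1  | Office   | 1485.63
5  | Sports   | 791.63 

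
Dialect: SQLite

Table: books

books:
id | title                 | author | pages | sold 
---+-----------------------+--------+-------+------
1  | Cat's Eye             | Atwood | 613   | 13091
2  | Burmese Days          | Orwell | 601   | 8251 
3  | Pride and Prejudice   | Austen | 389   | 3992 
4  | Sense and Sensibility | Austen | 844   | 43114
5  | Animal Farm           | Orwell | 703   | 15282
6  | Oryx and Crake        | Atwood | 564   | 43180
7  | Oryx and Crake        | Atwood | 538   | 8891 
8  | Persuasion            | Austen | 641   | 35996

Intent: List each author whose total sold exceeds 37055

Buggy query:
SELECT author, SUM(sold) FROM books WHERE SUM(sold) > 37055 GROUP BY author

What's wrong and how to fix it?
Bug: SUM(sold) is an aggregate, but WHERE filters rows before aggregation

Fix: Use HAVING (which filters groups after aggregation) instead of WHERE

Corrected query:
SELECT author, SUM(sold) FROM books GROUP BY author HAVING SUM(sold) > 37055

Result:
author | SUM(sold)
-------+----------
Atwood | 65162    
Austen | 83102    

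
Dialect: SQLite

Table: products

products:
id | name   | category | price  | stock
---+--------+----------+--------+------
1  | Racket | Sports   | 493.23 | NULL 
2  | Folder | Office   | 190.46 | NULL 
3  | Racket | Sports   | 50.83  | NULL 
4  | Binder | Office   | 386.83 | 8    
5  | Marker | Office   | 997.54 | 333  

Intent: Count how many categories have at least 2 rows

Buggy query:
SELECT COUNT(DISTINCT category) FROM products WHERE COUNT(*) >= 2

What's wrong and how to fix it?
Bug: COUNT(*) cannot appear in WHERE; the per-group count doesn't exist yet

Fix: Use a subquery that GROUPs and filters with HAVING, then count its rows

Corrected query:
SELECT COUNT(*) FROM (SELECT category FROM products GROUP BY category HAVING COUNT(*) >= 2)

Result:
COUNT(*)
--------
2       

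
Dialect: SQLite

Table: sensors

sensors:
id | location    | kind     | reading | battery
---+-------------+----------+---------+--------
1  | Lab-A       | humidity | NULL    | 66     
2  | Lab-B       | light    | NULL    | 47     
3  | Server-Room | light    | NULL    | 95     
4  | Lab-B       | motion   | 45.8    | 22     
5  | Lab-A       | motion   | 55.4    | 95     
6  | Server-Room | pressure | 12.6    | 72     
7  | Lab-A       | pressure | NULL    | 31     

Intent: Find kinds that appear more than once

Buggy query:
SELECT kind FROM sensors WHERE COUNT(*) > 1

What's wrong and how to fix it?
Bug: COUNT(*) is an aggregate and cannot be used in WHERE

Fix: Group first, then use HAVING for the count condition

Corrected query:
SELECT kind FROM sensors GROUP BY kind HAVING COUNT(*) > 1

Result:
kind    
--------
light   
motion  
pressure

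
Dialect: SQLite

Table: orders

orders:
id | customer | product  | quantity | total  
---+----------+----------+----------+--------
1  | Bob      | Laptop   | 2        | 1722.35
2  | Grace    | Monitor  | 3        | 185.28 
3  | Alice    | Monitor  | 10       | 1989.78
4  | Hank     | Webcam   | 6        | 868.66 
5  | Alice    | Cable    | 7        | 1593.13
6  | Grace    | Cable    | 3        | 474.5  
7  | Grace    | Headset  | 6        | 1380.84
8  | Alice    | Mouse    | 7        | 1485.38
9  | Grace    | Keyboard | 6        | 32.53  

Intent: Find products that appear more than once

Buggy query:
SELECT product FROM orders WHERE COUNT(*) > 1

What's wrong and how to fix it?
Bug: WHERE can't reference COUNT(*); aggregates are computed after WHERE

Fix: GROUP BY product, then filter groups with HAVING COUNT(*) > 1

Corrected query:
SELECT product FROM orders GROUP BY product HAVING COUNT(*) > 1

Result:
product
-------
Cable  
Monitor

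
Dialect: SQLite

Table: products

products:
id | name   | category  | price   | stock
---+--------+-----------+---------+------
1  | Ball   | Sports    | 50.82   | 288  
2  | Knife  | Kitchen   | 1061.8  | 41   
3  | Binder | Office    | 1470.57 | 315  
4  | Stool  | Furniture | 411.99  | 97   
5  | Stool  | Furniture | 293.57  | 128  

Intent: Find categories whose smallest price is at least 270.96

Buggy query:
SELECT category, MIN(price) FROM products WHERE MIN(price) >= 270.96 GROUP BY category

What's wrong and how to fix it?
Bug: Aggregates like MIN are computed per group after WHERE runs

Fix: Replace WHERE with HAVING after the GROUP BY

Corrected query:
SELECT category, MIN(price) FROM products GROUP BY category HAVING MIN(price) >= 270.96

Result:
category  | MIN(price)
----------+-----------
Furniture | 293.57    
Kitchen   | 1061.8    
Office    | 1470.57   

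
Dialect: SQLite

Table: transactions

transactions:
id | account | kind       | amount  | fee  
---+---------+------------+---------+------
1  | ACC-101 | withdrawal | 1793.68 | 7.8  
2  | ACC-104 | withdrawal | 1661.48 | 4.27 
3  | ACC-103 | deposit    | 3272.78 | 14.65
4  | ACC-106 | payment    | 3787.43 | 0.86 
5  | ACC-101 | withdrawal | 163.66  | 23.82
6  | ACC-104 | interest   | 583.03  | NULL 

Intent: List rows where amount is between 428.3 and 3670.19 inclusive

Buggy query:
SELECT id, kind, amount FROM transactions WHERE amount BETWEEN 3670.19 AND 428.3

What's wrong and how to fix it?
Bug: The bounds are reversed; BETWEEN a AND b requires a <= b to match anything

Fix: Write BETWEEN 428.3 AND 3670.19

Corrected query:
SELECT id, kind, amount FROM transactions WHERE amount BETWEEN 428.3 AND 3670.19

Result:
id | kind       | amount 
---+------------+--------
1  | withdrawal | 1793.68
2  | withdrawal | 1661.48
3  | deposit    | 3272.78
6  | interest   | 583.03 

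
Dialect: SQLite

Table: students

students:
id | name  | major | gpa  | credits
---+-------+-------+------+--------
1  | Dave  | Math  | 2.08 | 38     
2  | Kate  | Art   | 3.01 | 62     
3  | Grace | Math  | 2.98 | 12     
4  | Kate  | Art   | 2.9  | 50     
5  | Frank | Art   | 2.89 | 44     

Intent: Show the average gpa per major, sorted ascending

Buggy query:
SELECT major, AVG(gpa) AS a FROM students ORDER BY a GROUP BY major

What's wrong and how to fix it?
Bug: GROUP BY must precede ORDER BY

Fix: Reorder: SELECT … FROM … GROUP BY … ORDER BY …

Corrected query:
SELECT major, AVG(gpa) AS a FROM students GROUP BY major ORDER BY a

Result:
major | a       
------+---------
Math  | 2.53    
Art   | 2.933333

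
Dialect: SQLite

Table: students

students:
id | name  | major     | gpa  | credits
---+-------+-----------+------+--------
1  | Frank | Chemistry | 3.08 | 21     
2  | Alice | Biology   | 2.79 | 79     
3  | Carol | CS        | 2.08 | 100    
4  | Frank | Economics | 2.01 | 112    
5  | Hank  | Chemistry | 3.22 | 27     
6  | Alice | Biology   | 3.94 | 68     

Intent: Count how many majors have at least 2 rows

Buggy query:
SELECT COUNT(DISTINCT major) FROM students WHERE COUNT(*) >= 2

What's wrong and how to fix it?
Bug: WHERE filters individual rows, not groups, so a group-level COUNT is invalid there

Fix: Group first with HAVING COUNT(*) >= 2, then COUNT the resulting groups

Corrected query:
SELECT COUNT(*) FROM (SELECT major FROM students GROUP BY major HAVING COUNT(*) >= 2)

Result:
COUNT(*)
--------
2       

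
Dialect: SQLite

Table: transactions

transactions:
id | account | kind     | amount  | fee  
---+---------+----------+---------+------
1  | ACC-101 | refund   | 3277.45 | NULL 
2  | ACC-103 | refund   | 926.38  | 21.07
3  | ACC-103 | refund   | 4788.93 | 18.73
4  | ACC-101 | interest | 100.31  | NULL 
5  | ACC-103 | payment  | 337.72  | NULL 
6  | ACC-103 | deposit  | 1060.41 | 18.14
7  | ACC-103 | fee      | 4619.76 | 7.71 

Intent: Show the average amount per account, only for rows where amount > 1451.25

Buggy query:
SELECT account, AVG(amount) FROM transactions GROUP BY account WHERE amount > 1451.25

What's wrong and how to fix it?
Bug: Row-level WHERE must come before GROUP BY in the clause order

Fix: Move the WHERE clause before GROUP BY

Corrected query:
SELECT account, AVG(amount) FROM transactions WHERE amount > 1451.25 GROUP BY account

Result:
account | AVG(amount)
--------+------------
ACC-101 | 3277.45    
ACC-103 | 4704.345   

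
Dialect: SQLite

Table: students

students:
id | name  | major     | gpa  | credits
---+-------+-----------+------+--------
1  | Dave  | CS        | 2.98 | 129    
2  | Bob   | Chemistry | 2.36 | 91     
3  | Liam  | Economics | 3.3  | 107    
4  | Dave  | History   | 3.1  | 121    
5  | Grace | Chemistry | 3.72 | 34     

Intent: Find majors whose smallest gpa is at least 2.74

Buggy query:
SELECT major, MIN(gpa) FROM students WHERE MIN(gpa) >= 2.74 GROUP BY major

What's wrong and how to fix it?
Bug: MIN() in WHERE is a misuse of aggregate

Fix: Use HAVING for the per-group MIN condition

Corrected query:
SELECT major, MIN(gpa) FROM students GROUP BY major HAVING MIN(gpa) >= 2.74

Result:
major     | MIN(gpa)
----------+---------
CS        | 2.98    
Economics | 3.3     
History   | 3.1     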